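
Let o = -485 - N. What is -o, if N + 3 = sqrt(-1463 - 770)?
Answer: 482 + I*sqrt(2233) ≈ 482.0 + 47.255*I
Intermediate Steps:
N = -3 + I*sqrt(2233) (N = -3 + sqrt(-1463 - 770) = -3 + sqrt(-2233) = -3 + I*sqrt(2233) ≈ -3.0 + 47.255*I)
o = -482 - I*sqrt(2233) (o = -485 - (-3 + I*sqrt(2233)) = -485 + (3 - I*sqrt(2233)) = -482 - I*sqrt(2233) ≈ -482.0 - 47.255*I)
-o = -(-482 - I*sqrt(2233)) = 482 + I*sqrt(2233)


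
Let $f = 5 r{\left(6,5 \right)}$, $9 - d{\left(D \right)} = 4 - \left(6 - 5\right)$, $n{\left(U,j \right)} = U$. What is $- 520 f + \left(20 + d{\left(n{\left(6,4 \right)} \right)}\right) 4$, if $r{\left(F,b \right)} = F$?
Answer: $-15496$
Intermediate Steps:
$d{\left(D \right)} = 6$ ($d{\left(D \right)} = 9 - \left(4 - \left(6 - 5\right)\right) = 9 - \left(4 - 1\right) = 9 - 3 = 6$)
$f = 30$ ($f = 5 \cdot 6 = 30$)
$- 520 f + \left(20 + d{\left(n{\left(6,4 \right)} \right)}\right) 4 = \left(-520\right) 30 + \left(20 + 6\right) 4 = -15600 + 26 \cdot 4 = -15600 + 104 = -15496$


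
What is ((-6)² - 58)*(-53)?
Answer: 1166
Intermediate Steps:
((-6)² - 58)*(-53) = (36 - 58)*(-53) = -22*(-53) = 1166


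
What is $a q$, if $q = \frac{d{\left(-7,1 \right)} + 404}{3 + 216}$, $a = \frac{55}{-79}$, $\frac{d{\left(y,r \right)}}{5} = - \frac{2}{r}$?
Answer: $- \frac{21670}{17301} \approx -1.2525$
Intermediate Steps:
$d{\left(y,r \right)} = - \frac{10}{r}$ ($d{\left(y,r \right)} = 5 \left(- \frac{2}{r}\right) = - \frac{10}{r}$)
$a = - \frac{55}{79}$ ($a = 55 \left(- \frac{1}{79}\right) = - \frac{55}{79} \approx -0.6962$)
$q = \frac{394}{219}$ ($q = \frac{- \frac{10}{1} + 404}{3 + 216} = \frac{\left(-10\right) 1 + 404}{219} = \left(-10 + 404\right) \frac{1}{219} = 394 \cdot \frac{1}{219} = \frac{394}{219} \approx 1.7991$)
$a q = \left(- \frac{55}{79}\right) \frac{394}{219} = - \frac{21670}{17301}$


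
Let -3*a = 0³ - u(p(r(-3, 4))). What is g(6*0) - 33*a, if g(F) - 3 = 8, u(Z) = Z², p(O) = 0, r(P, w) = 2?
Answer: 11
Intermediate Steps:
g(F) = 11 (g(F) = 3 + 8 = 11)
a = 0 (a = -(0³ - 1*0²)/3 = -(0 - 1*0)/3 = -(0 + 0)/3 = -⅓*0 = 0)
g(6*0) - 33*a = 11 - 33*0 = 11 + 0 = 11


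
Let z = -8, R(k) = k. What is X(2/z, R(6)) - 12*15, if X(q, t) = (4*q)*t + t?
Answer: -180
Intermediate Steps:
X(q, t) = t + 4*q*t (X(q, t) = 4*q*t + t = t + 4*q*t)
X(2/z, R(6)) - 12*15 = 6*(1 + 4*(2/(-8))) - 12*15 = 6*(1 + 4*(2*(-1/8))) - 180 = 6*(1 + 4*(-1/4)) - 180 = 6*(1 - 1) - 180 = 6*0 - 180 = 0 - 180 = -180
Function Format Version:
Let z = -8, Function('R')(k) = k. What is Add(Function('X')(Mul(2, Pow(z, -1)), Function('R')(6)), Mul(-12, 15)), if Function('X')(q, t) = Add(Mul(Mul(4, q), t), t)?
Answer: -180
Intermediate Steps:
Function('X')(q, t) = Add(t, Mul(4, q, t)) (Function('X')(q, t) = Add(Mul(4, q, t), t) = Add(t, Mul(4, q, t)))
Add(Function('X')(Mul(2, Pow(z, -1)), Function('R')(6)), Mul(-12, 15)) = Add(Mul(6, Add(1, Mul(4, Mul(2, Pow(-8, -1))))), Mul(-12, 15)) = Add(Mul(6, Add(1, Mul(4, Mul(2, Rational(-1, 8))))), -180) = Add(Mul(6, Add(1, Mul(4, Rational(-1, 4)))), -180) = Add(Mul(6, Add(1, -1)), -180) = Add(Mul(6, 0), -180) = Add(0, -180) = -180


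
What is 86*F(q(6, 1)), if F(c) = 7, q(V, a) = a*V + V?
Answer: 602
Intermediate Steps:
q(V, a) = V + V*a (q(V, a) = V*a + V = V + V*a)
86*F(q(6, 1)) = 86*7 = 602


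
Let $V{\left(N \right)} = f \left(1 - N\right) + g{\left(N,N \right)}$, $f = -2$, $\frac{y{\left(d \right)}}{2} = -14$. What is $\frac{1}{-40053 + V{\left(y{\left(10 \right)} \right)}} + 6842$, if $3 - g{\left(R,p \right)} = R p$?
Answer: $\frac{279783063}{40892} \approx 6842.0$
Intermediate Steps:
$g{\left(R,p \right)} = 3 - R p$
$y{\left(d \right)} = -28$ ($y{\left(d \right)} = 2 \left(-14\right) = -28$)
$V{\left(N \right)} = 1 - N^{2} + 2 N$ ($V{\left(N \right)} = - 2 \left(1 - N\right) - \left(-3 + N N\right) = \left(-2 + 2 N\right) - \left(-3 + N^{2}\right) = 1 - N^{2} + 2 N$)
$\frac{1}{-40053 + V{\left(y{\left(10 \right)} \right)}} + 6842 = \frac{1}{-40053 + \left(1 - \left(-28\right)^{2} + 2 \left(-28\right)\right)} + 6842 = \frac{1}{-40053 - 839} + 6842 = \frac{1}{-40892} + 6842 = - \frac{1}{40892} + 6842 = \frac{279783063}{40892}$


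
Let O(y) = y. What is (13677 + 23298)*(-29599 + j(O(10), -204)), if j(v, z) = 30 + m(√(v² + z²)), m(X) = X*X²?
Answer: -1093313775 + 3084898200*√10429 ≈ 3.1394e+11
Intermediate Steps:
m(X) = X³
j(v, z) = 30 + (v² + z²)^(3/2) (j(v, z) = 30 + (√(v² + z²))³ = 30 + (v² + z²)^(3/2))
(13677 + 23298)*(-29599 + j(O(10), -204)) = (13677 + 23298)*(-29599 + (30 + (10² + (-204)²)^(3/2))) = 36975*(-29599 + (30 + (100 + 41616)^(3/2))) = 36975*(-29599 + (30 + 41716^(3/2))) = 36975*(-29599 + (30 + 83432*√10429)) = 36975*(-29569 + 83432*√10429) = -1093313775 + 3084898200*√10429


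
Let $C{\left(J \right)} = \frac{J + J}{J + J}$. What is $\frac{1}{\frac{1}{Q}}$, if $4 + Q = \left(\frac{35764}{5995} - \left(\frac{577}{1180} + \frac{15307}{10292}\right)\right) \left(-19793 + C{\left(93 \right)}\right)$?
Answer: $- \frac{71861856904604}{910082965} \approx -78962.0$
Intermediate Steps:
$C{\left(J \right)} = 1$ ($C{\left(J \right)} = \frac{2 J}{2 J} = 2 J \frac{1}{2 J} = 1$)
$Q = - \frac{71861856904604}{910082965}$ ($Q = -4 + \left(\frac{35764}{5995} - \left(\frac{577}{1180} + \frac{15307}{10292}\right)\right) \left(-19793 + 1\right) = -4 + \left(35764 \cdot \frac{1}{5995} - \frac{3000093}{1518070}\right) \left(-19792\right) = -4 + \left(\frac{35764}{5995} - \frac{3000093}{1518070}\right) \left(-19792\right) = -4 + \frac{7261339589}{1820165930} \left(-19792\right) = -4 - \frac{71858216572744}{910082965} = - \frac{71861856904604}{910082965} \approx -78962.0$)
$\frac{1}{\frac{1}{Q}} = \frac{1}{\frac{1}{- \frac{71861856904604}{910082965}}} = \frac{1}{- \frac{910082965}{71861856904604}} = - \frac{71861856904604}{910082965}$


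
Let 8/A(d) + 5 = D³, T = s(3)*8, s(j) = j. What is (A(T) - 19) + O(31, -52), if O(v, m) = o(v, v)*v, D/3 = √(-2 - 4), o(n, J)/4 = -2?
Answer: (-43254*√6 + 1343*I)/(-5*I + 162*√6) ≈ -267.0 + 0.020157*I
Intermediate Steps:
o(n, J) = -8 (o(n, J) = 4*(-2) = -8)
D = 3*I*√6 (D = 3*√(-2 - 4) = 3*√(-6) = 3*(I*√6) = 3*I*√6 ≈ 7.3485*I)
T = 24 (T = 3*8 = 24)
O(v, m) = -8*v
A(d) = 8/(-5 - 162*I*√6) (A(d) = 8/(-5 + (3*I*√6)³) = 8/(-5 - 162*I*√6))
(A(T) - 19) + O(31, -52) = ((-40/157489 + 1296*I*√6/157489) - 19) - 8*31 = (-2992331/157489 + 1296*I*√6/157489) - 248 = -42049603/157489 + 1296*I*√6/157489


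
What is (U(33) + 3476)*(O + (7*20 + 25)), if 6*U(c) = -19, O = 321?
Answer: 1687797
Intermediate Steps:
U(c) = -19/6 (U(c) = (⅙)*(-19) = -19/6)
(U(33) + 3476)*(O + (7*20 + 25)) = (-19/6 + 3476)*(321 + (7*20 + 25)) = 20837*(321 + (140 + 25))/6 = 20837*(321 + 165)/6 = (20837/6)*486 = 1687797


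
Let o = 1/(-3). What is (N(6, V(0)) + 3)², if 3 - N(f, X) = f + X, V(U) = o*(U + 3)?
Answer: 1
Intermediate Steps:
o = -⅓ ≈ -0.33333
V(U) = -1 - U/3 (V(U) = -(U + 3)/3 = -(3 + U)/3 = -1 - U/3)
N(f, X) = 3 - X - f (N(f, X) = 3 - (f + X) = 3 - (X + f) = 3 + (-X - f) = 3 - X - f)
(N(6, V(0)) + 3)² = ((3 - (-1 - ⅓*0) - 1*6) + 3)² = ((3 - (-1 + 0) - 6) + 3)² = ((3 - 1*(-1) - 6) + 3)² = ((3 + 1 - 6) + 3)² = (-2 + 3)² = 1² = 1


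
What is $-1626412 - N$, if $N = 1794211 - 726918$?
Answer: $-2693705$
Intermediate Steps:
$N = 1067293$ ($N = 1794211 - 726918 = 1067293$)
$-1626412 - N = -1626412 - 1067293 = -2693705$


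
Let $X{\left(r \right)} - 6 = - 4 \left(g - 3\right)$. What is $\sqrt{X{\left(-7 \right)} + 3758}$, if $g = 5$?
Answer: $2 \sqrt{939} \approx 61.286$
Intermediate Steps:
$X{\left(r \right)} = -2$ ($X{\left(r \right)} = 6 - 4 \left(5 - 3\right) = 6 - 8 = -2$)
$\sqrt{X{\left(-7 \right)} + 3758} = \sqrt{-2 + 3758} = \sqrt{3756} = 2 \sqrt{939}$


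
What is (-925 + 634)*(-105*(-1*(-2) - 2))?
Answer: 0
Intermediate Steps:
(-925 + 634)*(-105*(-1*(-2) - 2)) = -(-30555)*(2 - 2) = -(-30555)*0 = -291*0 = 0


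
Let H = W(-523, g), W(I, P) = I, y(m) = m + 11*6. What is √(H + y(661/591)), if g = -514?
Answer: I*√159230766/591 ≈ 21.351*I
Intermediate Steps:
y(m) = 66 + m (y(m) = m + 66 = 66 + m)
H = -523
√(H + y(661/591)) = √(-523 + (66 + 661/591)) = √(-523 + 39667/591) = √(-269426/591) = I*√159230766/591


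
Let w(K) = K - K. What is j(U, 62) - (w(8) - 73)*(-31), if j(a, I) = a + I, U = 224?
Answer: -1977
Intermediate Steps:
j(a, I) = I + a
w(K) = 0
j(U, 62) - (w(8) - 73)*(-31) = (62 + 224) - (0 - 73)*(-31) = 286 - (-73)*(-31) = 286 - 1*2263 = 286 - 2263 = -1977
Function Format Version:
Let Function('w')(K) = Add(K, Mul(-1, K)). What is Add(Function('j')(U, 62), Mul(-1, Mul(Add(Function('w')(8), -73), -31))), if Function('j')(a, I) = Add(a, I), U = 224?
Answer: -1977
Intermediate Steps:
Function('j')(a, I) = Add(I, a)
Function('w')(K) = 0
Add(Function('j')(U, 62), Mul(-1, Mul(Add(Function('w')(8), -73), -31))) = Add(Add(62, 224), Mul(-1, Mul(Add(0, -73), -31))) = Add(286, Mul(-1, Mul(-73, -31))) = Add(286, Mul(-1, 2263)) = Add(286, -2263) = -1977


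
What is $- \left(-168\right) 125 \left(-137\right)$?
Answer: $-2877000$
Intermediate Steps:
$- \left(-168\right) 125 \left(-137\right) = - \left(-21000\right) \left(-137\right) = \left(-1\right) 2877000 = -2877000$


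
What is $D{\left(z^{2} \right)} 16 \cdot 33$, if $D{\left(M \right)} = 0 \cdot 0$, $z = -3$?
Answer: $0$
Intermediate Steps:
$D{\left(M \right)} = 0$
$D{\left(z^{2} \right)} 16 \cdot 33 = 0 \cdot 16 \cdot 33 = 0 \cdot 33 = 0$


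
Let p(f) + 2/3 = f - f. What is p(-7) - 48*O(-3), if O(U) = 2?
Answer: -290/3 ≈ -96.667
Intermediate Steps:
p(f) = -⅔ (p(f) = -⅔ + (f - f) = -⅔ + 0 = -⅔)
p(-7) - 48*O(-3) = -⅔ - 48*2 = -⅔ - 96 = -290/3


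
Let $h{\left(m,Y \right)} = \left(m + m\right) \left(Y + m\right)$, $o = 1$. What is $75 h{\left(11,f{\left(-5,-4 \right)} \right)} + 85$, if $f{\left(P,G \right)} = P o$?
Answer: $9985$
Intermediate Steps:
$f{\left(P,G \right)} = P$ ($f{\left(P,G \right)} = P 1 = P$)
$h{\left(m,Y \right)} = 2 m \left(Y + m\right)$
$75 h{\left(11,f{\left(-5,-4 \right)} \right)} + 85 = 75 \cdot 2 \cdot 11 \left(-5 + 11\right) + 85 = 75 \cdot 2 \cdot 11 \cdot 6 + 85 = 75 \cdot 132 + 85 = 9900 + 85 = 9985$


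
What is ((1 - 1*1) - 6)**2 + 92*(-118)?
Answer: -10820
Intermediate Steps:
((1 - 1*1) - 6)**2 + 92*(-118) = ((1 - 1) - 6)**2 - 10856 = (0 - 6)**2 - 10856 = (-6)**2 - 10856 = 36 - 10856 = -10820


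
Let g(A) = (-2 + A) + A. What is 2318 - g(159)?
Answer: 2002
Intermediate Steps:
g(A) = -2 + 2*A
2318 - g(159) = 2318 - (-2 + 2*159) = 2318 - (-2 + 318) = 2318 - 1*316 = 2318 - 316 = 2002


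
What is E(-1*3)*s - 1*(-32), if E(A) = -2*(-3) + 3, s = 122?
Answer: 1130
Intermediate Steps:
E(A) = 9 (E(A) = 6 + 3 = 9)
E(-1*3)*s - 1*(-32) = 9*122 - 1*(-32) = 1098 + 32 = 1130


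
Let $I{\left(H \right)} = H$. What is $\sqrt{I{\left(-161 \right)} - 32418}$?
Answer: $i \sqrt{32579} \approx 180.5 i$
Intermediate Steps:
$\sqrt{I{\left(-161 \right)} - 32418} = \sqrt{-161 - 32418} = \sqrt{-32579} = i \sqrt{32579}$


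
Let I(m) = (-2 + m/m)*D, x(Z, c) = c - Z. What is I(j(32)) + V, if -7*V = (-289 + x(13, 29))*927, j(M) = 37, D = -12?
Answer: 36165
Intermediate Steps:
V = 36153 (V = -(-289 + (29 - 1*13))*927/7 = -(-289 + (29 - 13))*927/7 = -(-289 + 16)*927/7 = -(-39)*927 = -⅐*(-253071) = 36153)
I(m) = 12 (I(m) = (-2 + m/m)*(-12) = (-2 + 1)*(-12) = -1*(-12) = 12)
I(j(32)) + V = 12 + 36153 = 36165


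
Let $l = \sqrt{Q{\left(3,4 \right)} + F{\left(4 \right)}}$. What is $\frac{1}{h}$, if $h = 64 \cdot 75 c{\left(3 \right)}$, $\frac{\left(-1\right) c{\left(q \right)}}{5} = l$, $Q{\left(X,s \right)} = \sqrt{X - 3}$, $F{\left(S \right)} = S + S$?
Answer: $- \frac{\sqrt{2}}{96000} \approx -1.4731 \cdot 10^{-5}$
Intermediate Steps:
$F{\left(S \right)} = 2 S$
$Q{\left(X,s \right)} = \sqrt{-3 + X}$
$l = 2 \sqrt{2}$ ($l = \sqrt{\sqrt{-3 + 3} + 2 \cdot 4} = \sqrt{\sqrt{0} + 8} = \sqrt{0 + 8} = \sqrt{8} = 2 \sqrt{2} \approx 2.8284$)
$c{\left(q \right)} = - 10 \sqrt{2}$ ($c{\left(q \right)} = - 5 \cdot 2 \sqrt{2} = - 10 \sqrt{2}$)
$h = - 48000 \sqrt{2}$ ($h = 64 \cdot 75 \left(- 10 \sqrt{2}\right) = 4800 \left(- 10 \sqrt{2}\right) = - 48000 \sqrt{2} \approx -67882.0$)
$\frac{1}{h} = \frac{1}{\left(-48000\right) \sqrt{2}} = - \frac{\sqrt{2}}{96000}$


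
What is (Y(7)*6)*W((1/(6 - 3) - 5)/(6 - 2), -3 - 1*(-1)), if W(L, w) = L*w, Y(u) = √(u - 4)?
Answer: 14*√3 ≈ 24.249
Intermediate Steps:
Y(u) = √(-4 + u)
(Y(7)*6)*W((1/(6 - 3) - 5)/(6 - 2), -3 - 1*(-1)) = (√(-4 + 7)*6)*(((1/(6 - 3) - 5)/(6 - 2))*(-3 - 1*(-1))) = (√3*6)*(((1/3 - 5)/4)*(-3 + 1)) = (6*√3)*(((⅓ - 5)*(¼))*(-2)) = (6*√3)*(-14/3*¼*(-2)) = (6*√3)*(-7/6*(-2)) = (6*√3)*(7/3) = 14*√3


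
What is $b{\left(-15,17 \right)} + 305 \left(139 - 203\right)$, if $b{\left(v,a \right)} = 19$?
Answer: $-19501$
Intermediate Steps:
$b{\left(-15,17 \right)} + 305 \left(139 - 203\right) = 19 + 305 \left(139 - 203\right) = 19 + 305 \left(-64\right) = 19 - 19520 = -19501$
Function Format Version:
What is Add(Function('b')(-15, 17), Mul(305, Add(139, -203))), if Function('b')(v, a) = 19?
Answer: -19501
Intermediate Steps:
Add(Function('b')(-15, 17), Mul(305, Add(139, -203))) = Add(19, Mul(305, Add(139, -203))) = Add(19, Mul(305, -64)) = Add(19, -19520) = -19501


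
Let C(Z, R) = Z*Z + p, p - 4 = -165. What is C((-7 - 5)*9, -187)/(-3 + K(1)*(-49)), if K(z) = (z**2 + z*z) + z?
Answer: -11503/150 ≈ -76.687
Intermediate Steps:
p = -161 (p = 4 - 165 = -161)
K(z) = z + 2*z**2 (K(z) = (z**2 + z**2) + z = 2*z**2 + z = z + 2*z**2)
C(Z, R) = -161 + Z**2 (C(Z, R) = Z*Z - 161 = Z**2 - 161 = -161 + Z**2)
C((-7 - 5)*9, -187)/(-3 + K(1)*(-49)) = (-161 + ((-7 - 5)*9)**2)/(-3 + (1*(1 + 2*1))*(-49)) = (-161 + (-12*9)**2)/(-3 + (1*(1 + 2))*(-49)) = (-161 + (-108)**2)/(-3 + (1*3)*(-49)) = (-161 + 11664)/(-3 + 3*(-49)) = 11503/(-3 - 147) = 11503/(-150) = 11503*(-1/150) = -11503/150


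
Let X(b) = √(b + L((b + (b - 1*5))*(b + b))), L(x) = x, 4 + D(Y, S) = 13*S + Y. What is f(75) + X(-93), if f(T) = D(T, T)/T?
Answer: 1046/75 + 3*√3937 ≈ 202.18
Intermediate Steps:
D(Y, S) = -4 + Y + 13*S (D(Y, S) = -4 + (13*S + Y) = -4 + (Y + 13*S) = -4 + Y + 13*S)
f(T) = (-4 + 14*T)/T (f(T) = (-4 + T + 13*T)/T = (-4 + 14*T)/T)
X(b) = √(b + 2*b*(-5 + 2*b)) (X(b) = √(b + (b + (b - 1*5))*(b + b)) = √(b + (b + (b - 5))*(2*b)) = √(b + (b + (-5 + b))*(2*b)) = √(b + (-5 + 2*b)*(2*b)) = √(b + 2*b*(-5 + 2*b)))
f(75) + X(-93) = (14 - 4/75) + √(-93*(-9 + 4*(-93))) = (14 - 4*1/75) + √(-93*(-9 - 372)) = (14 - 4/75) + √(-93*(-381)) = 1046/75 + √35433 = 1046/75 + 3*√3937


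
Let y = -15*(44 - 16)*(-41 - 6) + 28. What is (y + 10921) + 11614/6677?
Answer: 204922067/6677 ≈ 30691.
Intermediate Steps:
y = 19768 (y = -420*(-47) + 28 = -15*(-1316) + 28 = 19740 + 28 = 19768)
(y + 10921) + 11614/6677 = (19768 + 10921) + 11614/6677 = 30689 + 11614*(1/6677) = 30689 + 11614/6677 = 204922067/6677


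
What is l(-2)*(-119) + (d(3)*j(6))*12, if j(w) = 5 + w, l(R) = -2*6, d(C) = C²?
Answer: 2616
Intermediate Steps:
l(R) = -12
l(-2)*(-119) + (d(3)*j(6))*12 = -12*(-119) + (3²*(5 + 6))*12 = 1428 + (9*11)*12 = 1428 + 99*12 = 1428 + 1188 = 2616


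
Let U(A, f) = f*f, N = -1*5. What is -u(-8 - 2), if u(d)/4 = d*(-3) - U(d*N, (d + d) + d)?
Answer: 3480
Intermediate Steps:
N = -5
U(A, f) = f**2
u(d) = -36*d**2 - 12*d (u(d) = 4*(d*(-3) - ((d + d) + d)**2) = 4*(-3*d - (2*d + d)**2) = 4*(-3*d - (3*d)**2) = 4*(-3*d - 9*d**2) = 4*(-9*d**2 - 3*d) = -36*d**2 - 12*d)
-u(-8 - 2) = -12*(-8 - 2)*(-1 - 3*(-8 - 2)) = -12*(-10)*(-1 - 3*(-10)) = -12*(-10)*(-1 + 30) = -12*(-10)*29 = -1*(-3480) = 3480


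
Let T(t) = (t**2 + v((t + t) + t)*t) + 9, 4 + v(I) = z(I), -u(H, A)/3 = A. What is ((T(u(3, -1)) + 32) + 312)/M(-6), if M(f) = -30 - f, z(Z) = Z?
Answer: -377/24 ≈ -15.708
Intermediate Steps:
u(H, A) = -3*A
v(I) = -4 + I
T(t) = 9 + t**2 + t*(-4 + 3*t) (T(t) = (t**2 + (-4 + ((t + t) + t))*t) + 9 = (t**2 + (-4 + (2*t + t))*t) + 9 = (t**2 + (-4 + 3*t)*t) + 9 = (t**2 + t*(-4 + 3*t)) + 9 = 9 + t**2 + t*(-4 + 3*t))
((T(u(3, -1)) + 32) + 312)/M(-6) = (((9 - (-12)*(-1) + 4*(-3*(-1))**2) + 32) + 312)/(-30 - 1*(-6)) = (((9 - 4*3 + 4*3**2) + 32) + 312)/(-30 + 6) = (((9 - 12 + 4*9) + 32) + 312)/(-24) = (((9 - 12 + 36) + 32) + 312)*(-1/24) = ((33 + 32) + 312)*(-1/24) = (65 + 312)*(-1/24) = 377*(-1/24) = -377/24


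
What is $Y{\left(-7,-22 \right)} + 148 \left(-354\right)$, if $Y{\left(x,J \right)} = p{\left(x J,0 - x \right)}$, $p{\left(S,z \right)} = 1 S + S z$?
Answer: $-51160$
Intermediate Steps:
$p{\left(S,z \right)} = S + S z$
$Y{\left(x,J \right)} = J x \left(1 - x\right)$ ($Y{\left(x,J \right)} = x J \left(1 + \left(0 - x\right)\right) = J x \left(1 - x\right)$)
$Y{\left(-7,-22 \right)} + 148 \left(-354\right) = \left(-22\right) \left(-7\right) \left(1 - -7\right) + 148 \left(-354\right) = \left(-22\right) \left(-7\right) \left(1 + 7\right) - 52392 = \left(-22\right) \left(-7\right) 8 - 52392 = 1232 - 52392 = -51160$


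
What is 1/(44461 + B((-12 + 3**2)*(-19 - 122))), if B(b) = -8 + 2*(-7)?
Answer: 1/44439 ≈ 2.2503e-5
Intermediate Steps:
B(b) = -22 (B(b) = -8 - 14 = -22)
1/(44461 + B((-12 + 3**2)*(-19 - 122))) = 1/(44461 - 22) = 1/44439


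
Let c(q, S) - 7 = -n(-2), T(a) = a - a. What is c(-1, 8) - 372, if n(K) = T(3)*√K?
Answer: -365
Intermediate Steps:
T(a) = 0
n(K) = 0 (n(K) = 0*√K = 0)
c(q, S) = 7 (c(q, S) = 7 - 1*0 = 7 + 0 = 7)
c(-1, 8) - 372 = 7 - 372 = -365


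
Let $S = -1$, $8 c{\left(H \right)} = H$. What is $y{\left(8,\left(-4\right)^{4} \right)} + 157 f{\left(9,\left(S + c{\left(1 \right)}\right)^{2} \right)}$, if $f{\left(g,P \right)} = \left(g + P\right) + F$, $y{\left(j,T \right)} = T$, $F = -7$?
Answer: $\frac{44173}{64} \approx 690.2$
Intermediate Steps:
$c{\left(H \right)} = \frac{H}{8}$
$f{\left(g,P \right)} = -7 + P + g$ ($f{\left(g,P \right)} = \left(g + P\right) - 7 = \left(P + g\right) - 7 = -7 + P + g$)
$y{\left(8,\left(-4\right)^{4} \right)} + 157 f{\left(9,\left(S + c{\left(1 \right)}\right)^{2} \right)} = \left(-4\right)^{4} + 157 \left(-7 + \left(-1 + \frac{1}{8} \cdot 1\right)^{2} + 9\right) = 256 + 157 \left(-7 + \left(-1 + \frac{1}{8}\right)^{2} + 9\right) = 256 + 157 \left(-7 + \left(- \frac{7}{8}\right)^{2} + 9\right) = 256 + 157 \left(-7 + \frac{49}{64} + 9\right) = 256 + 157 \cdot \frac{177}{64} = 256 + \frac{27789}{64} = \frac{44173}{64}$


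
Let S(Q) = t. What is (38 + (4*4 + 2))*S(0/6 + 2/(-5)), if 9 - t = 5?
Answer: 224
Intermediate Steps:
t = 4 (t = 9 - 1*5 = 9 - 5 = 4)
S(Q) = 4
(38 + (4*4 + 2))*S(0/6 + 2/(-5)) = (38 + (4*4 + 2))*4 = (38 + (16 + 2))*4 = (38 + 18)*4 = 56*4 = 224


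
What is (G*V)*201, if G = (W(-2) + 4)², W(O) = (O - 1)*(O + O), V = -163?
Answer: -8387328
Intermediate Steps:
W(O) = 2*O*(-1 + O) (W(O) = (-1 + O)*(2*O) = 2*O*(-1 + O))
G = 256 (G = (2*(-2)*(-1 - 2) + 4)² = (2*(-2)*(-3) + 4)² = (12 + 4)² = 16² = 256)
(G*V)*201 = (256*(-163))*201 = -41728*201 = -8387328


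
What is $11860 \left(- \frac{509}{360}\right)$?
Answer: $- \frac{301837}{18} \approx -16769.0$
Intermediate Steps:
$11860 \left(- \frac{509}{360}\right) = - \frac{301837}{18}$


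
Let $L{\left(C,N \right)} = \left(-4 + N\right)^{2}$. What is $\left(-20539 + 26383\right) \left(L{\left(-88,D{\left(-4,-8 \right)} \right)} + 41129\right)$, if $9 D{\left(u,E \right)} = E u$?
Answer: $\frac{6489693820}{27} \approx 2.4036 \cdot 10^{8}$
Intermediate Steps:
$D{\left(u,E \right)} = \frac{E u}{9}$
$\left(-20539 + 26383\right) \left(L{\left(-88,D{\left(-4,-8 \right)} \right)} + 41129\right) = \left(-20539 + 26383\right) \left(\left(-4 + \frac{1}{9} \left(-8\right) \left(-4\right)\right)^{2} + 41129\right) = 5844 \left(\left(-4 + \frac{32}{9}\right)^{2} + 41129\right) = 5844 \left(\left(- \frac{4}{9}\right)^{2} + 41129\right) = 5844 \left(\frac{16}{81} + 41129\right) = 5844 \cdot \frac{3331465}{81} = \frac{6489693820}{27}$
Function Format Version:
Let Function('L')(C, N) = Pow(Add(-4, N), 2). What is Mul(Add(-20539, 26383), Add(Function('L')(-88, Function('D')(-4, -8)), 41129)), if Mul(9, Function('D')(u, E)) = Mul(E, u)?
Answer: Rational(6489693820, 27) ≈ 2.4036e+8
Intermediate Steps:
Function('D')(u, E) = Mul(Rational(1, 9), E, u) (Function('D')(u, E) = Mul(Rational(1, 9), Mul(E, u)) = Mul(Rational(1, 9), E, u))
Mul(Add(-20539, 26383), Add(Function('L')(-88, Function('D')(-4, -8)), 41129)) = Mul(Add(-20539, 26383), Add(Pow(Add(-4, Mul(Rational(1, 9), -8, -4)), 2), 41129)) = Mul(5844, Add(Pow(Add(-4, Rational(32, 9)), 2), 41129)) = Mul(5844, Add(Pow(Rational(-4, 9), 2), 41129)) = Mul(5844, Add(Rational(16, 81), 41129)) = Mul(5844, Rational(3331465, 81)) = Rational(6489693820, 27)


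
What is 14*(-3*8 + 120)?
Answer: 1344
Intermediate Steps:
14*(-3*8 + 120) = 14*(-24 + 120) = 14*96 = 1344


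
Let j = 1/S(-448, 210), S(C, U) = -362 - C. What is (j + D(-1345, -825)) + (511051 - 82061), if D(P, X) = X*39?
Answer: 34126091/86 ≈ 3.9682e+5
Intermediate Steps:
D(P, X) = 39*X
j = 1/86 (j = 1/(-362 - 1*(-448)) = 1/(-362 + 448) = 1/86 ≈ 0.011628)
(j + D(-1345, -825)) + (511051 - 82061) = (1/86 + 39*(-825)) + (511051 - 82061) = (1/86 - 32175) + 428990 = -2767049/86 + 428990 = 34126091/86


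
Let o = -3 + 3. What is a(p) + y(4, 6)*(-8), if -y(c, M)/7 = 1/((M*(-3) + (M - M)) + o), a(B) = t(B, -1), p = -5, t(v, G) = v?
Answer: -73/9 ≈ -8.1111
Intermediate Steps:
o = 0
a(B) = B
y(c, M) = 7/(3*M) (y(c, M) = -7/((M*(-3) + (M - M)) + 0) = -7/((-3*M + 0) + 0) = -7/(-3*M + 0) = -7*(-1/(3*M)) = -(-7)/(3*M) = 7/(3*M))
a(p) + y(4, 6)*(-8) = -5 + ((7/3)/6)*(-8) = -5 + ((7/3)*(1/6))*(-8) = -5 + (7/18)*(-8) = -5 - 28/9 = -73/9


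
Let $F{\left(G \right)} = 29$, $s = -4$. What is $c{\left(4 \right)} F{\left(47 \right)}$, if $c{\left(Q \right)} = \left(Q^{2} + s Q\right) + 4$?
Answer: $116$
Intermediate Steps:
$c{\left(Q \right)} = 4 + Q^{2} - 4 Q$ ($c{\left(Q \right)} = \left(Q^{2} - 4 Q\right) + 4 = 4 + Q^{2} - 4 Q$)
$c{\left(4 \right)} F{\left(47 \right)} = \left(4 + 4^{2} - 16\right) 29 = \left(4 + 16 - 16\right) 29 = 4 \cdot 29 = 116$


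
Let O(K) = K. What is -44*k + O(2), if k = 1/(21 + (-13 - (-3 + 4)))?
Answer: -30/7 ≈ -4.2857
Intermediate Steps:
k = ⅐ (k = 1/(21 + (-13 - 1*1)) = 1/(21 + (-13 - 1)) = 1/(21 - 14) = 1/7 = ⅐ ≈ 0.14286)
-44*k + O(2) = -44*⅐ + 2 = -44/7 + 2 = -30/7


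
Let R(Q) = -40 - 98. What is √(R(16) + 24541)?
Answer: √24403 ≈ 156.21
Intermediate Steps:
R(Q) = -138
√(R(16) + 24541) = √(-138 + 24541) = √24403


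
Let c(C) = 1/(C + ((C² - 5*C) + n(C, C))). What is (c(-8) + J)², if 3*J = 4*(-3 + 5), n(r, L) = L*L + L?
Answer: 1485961/207936 ≈ 7.1462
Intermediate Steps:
n(r, L) = L + L² (n(r, L) = L² + L = L + L²)
J = 8/3 (J = (4*(-3 + 5))/3 = (4*2)/3 = (⅓)*8 = 8/3 ≈ 2.6667)
c(C) = 1/(C² - 4*C + C*(1 + C)) (c(C) = 1/(C + ((C² - 5*C) + C*(1 + C))) = 1/(C + (C² - 5*C + C*(1 + C))) = 1/(C² - 4*C + C*(1 + C)))
(c(-8) + J)² = (1/((-8)*(-3 + 2*(-8))) + 8/3)² = (-1/(8*(-3 - 16)) + 8/3)² = (-⅛/(-19) + 8/3)² = (-⅛*(-1/19) + 8/3)² = (1/152 + 8/3)² = (1219/456)² = 1485961/207936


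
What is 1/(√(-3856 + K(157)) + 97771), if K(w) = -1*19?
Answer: 97771/9559172316 - 5*I*√155/9559172316 ≈ 1.0228e-5 - 6.512e-9*I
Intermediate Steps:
K(w) = -19
1/(√(-3856 + K(157)) + 97771) = 1/(√(-3856 - 19) + 97771) = 1/(√(-3875) + 97771) = 1/(5*I*√155 + 97771) = 1/(97771 + 5*I*√155)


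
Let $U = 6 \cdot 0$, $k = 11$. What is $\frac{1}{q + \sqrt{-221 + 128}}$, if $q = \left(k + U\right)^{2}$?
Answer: $\frac{121}{14734} - \frac{i \sqrt{93}}{14734} \approx 0.0082123 - 0.00065452 i$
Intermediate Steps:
$U = 0$
$q = 121$ ($q = \left(11 + 0\right)^{2} = 11^{2} = 121$)
$\frac{1}{q + \sqrt{-221 + 128}} = \frac{1}{121 + \sqrt{-221 + 128}} = \frac{1}{121 + \sqrt{-93}} = \frac{1}{121 + i \sqrt{93}}$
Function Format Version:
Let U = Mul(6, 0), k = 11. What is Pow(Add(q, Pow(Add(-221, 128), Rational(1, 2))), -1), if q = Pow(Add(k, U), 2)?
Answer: Add(Rational(121, 14734), Mul(Rational(-1, 14734), I, Pow(93, Rational(1, 2)))) ≈ Add(0.0082123, Mul(-0.00065452, I))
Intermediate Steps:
U = 0
q = 121 (q = Pow(Add(11, 0), 2) = Pow(11, 2) = 121)
Pow(Add(q, Pow(Add(-221, 128), Rational(1, 2))), -1) = Pow(Add(121, Pow(Add(-221, 128), Rational(1, 2))), -1) = Pow(Add(121, Pow(-93, Rational(1, 2))), -1) = Pow(Add(121, Mul(I, Pow(93, Rational(1, 2)))), -1)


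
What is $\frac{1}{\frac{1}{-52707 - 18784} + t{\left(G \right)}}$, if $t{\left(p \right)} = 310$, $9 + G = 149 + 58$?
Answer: $\frac{71491}{22162209} \approx 0.0032258$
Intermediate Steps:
$G = 198$ ($G = -9 + \left(149 + 58\right) = -9 + 207 = 198$)
$\frac{1}{\frac{1}{-52707 - 18784} + t{\left(G \right)}} = \frac{1}{\frac{1}{-52707 - 18784} + 310} = \frac{1}{\frac{1}{-71491} + 310} = \frac{1}{- \frac{1}{71491} + 310} = \frac{1}{\frac{22162209}{71491}} = \frac{71491}{22162209}$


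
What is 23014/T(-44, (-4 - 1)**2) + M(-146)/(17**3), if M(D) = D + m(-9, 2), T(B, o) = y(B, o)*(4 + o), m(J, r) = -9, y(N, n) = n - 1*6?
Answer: 112982377/2707063 ≈ 41.736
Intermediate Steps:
y(N, n) = -6 + n (y(N, n) = n - 6 = -6 + n)
T(B, o) = (-6 + o)*(4 + o)
M(D) = -9 + D (M(D) = D - 9 = -9 + D)
23014/T(-44, (-4 - 1)**2) + M(-146)/(17**3) = 23014/(((-6 + (-4 - 1)**2)*(4 + (-4 - 1)**2))) + (-9 - 146)/(17**3) = 23014/(((-6 + (-5)**2)*(4 + (-5)**2))) - 155/4913 = 23014/(((-6 + 25)*(4 + 25))) - 155*1/4913 = 23014/((19*29)) - 155/4913 = 23014/551 - 155/4913 = 112982377/2707063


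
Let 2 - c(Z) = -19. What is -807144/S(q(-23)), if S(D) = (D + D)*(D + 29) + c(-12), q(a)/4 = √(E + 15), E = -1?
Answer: 54078648/76225 - 187257408*√14/533575 ≈ -603.67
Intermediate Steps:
q(a) = 4*√14 (q(a) = 4*√(-1 + 15) = 4*√14)
c(Z) = 21 (c(Z) = 2 - 1*(-19) = 2 + 19 = 21)
S(D) = 21 + 2*D*(29 + D) (S(D) = (D + D)*(D + 29) + 21 = (2*D)*(29 + D) + 21 = 2*D*(29 + D) + 21 = 21 + 2*D*(29 + D))
-807144/S(q(-23)) = -807144/(21 + 2*(4*√14)² + 58*(4*√14)) = -807144/(21 + 2*224 + 232*√14) = -807144/(21 + 448 + 232*√14) = -807144/(469 + 232*√14)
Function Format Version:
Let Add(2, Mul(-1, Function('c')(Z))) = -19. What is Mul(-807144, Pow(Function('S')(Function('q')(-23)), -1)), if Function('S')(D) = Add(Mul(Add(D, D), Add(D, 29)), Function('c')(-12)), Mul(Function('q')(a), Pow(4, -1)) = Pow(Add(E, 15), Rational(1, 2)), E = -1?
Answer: Add(Rational(54078648, 76225), Mul(Rational(-187257408, 533575), Pow(14, Rational(1, 2)))) ≈ -603.67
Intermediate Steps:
Function('q')(a) = Mul(4, Pow(14, Rational(1, 2))) (Function('q')(a) = Mul(4, Pow(Add(-1, 15), Rational(1, 2))) = Mul(4, Pow(14, Rational(1, 2))))
Function('c')(Z) = 21 (Function('c')(Z) = Add(2, Mul(-1, -19)) = Add(2, 19) = 21)
Function('S')(D) = Add(21, Mul(2, D, Add(29, D))) (Function('S')(D) = Add(Mul(Add(D, D), Add(D, 29)), 21) = Add(Mul(Mul(2, D), Add(29, D)), 21) = Add(Mul(2, D, Add(29, D)), 21) = Add(21, Mul(2, D, Add(29, D))))
Mul(-807144, Pow(Function('S')(Function('q')(-23)), -1)) = Mul(-807144, Pow(Add(21, Mul(2, Pow(Mul(4, Pow(14, Rational(1, 2))), 2)), Mul(58, Mul(4, Pow(14, Rational(1, 2))))), -1)) = Mul(-807144, Pow(Add(21, Mul(2, 224), Mul(232, Pow(14, Rational(1, 2)))), -1)) = Mul(-807144, Pow(Add(21, 448, Mul(232, Pow(14, Rational(1, 2)))), -1)) = Mul(-807144, Pow(Add(469, Mul(232, Pow(14, Rational(1, 2)))), -1))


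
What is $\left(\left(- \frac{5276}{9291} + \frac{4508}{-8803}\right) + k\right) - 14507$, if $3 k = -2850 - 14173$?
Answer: $- \frac{550230933720}{27262891} \approx -20182.0$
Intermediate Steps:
$k = - \frac{17023}{3}$ ($k = \frac{-2850 - 14173}{3} = \frac{1}{3} \left(-17023\right) = - \frac{17023}{3} \approx -5674.3$)
$\left(\left(- \frac{5276}{9291} + \frac{4508}{-8803}\right) + k\right) - 14507 = \left(\left(- \frac{5276}{9291} + \frac{4508}{-8803}\right) - \frac{17023}{3}\right) - 14507 = \left(\left(\left(-5276\right) \frac{1}{9291} + 4508 \left(- \frac{1}{8803}\right)\right) - \frac{17023}{3}\right) - 14507 = \left(\left(- \frac{5276}{9291} - \frac{4508}{8803}\right) - \frac{17023}{3}\right) - 14507 = \left(- \frac{88328456}{81788673} - \frac{17023}{3}\right) - 14507 = - \frac{154728173983}{27262891} - 14507 = - \frac{550230933720}{27262891}$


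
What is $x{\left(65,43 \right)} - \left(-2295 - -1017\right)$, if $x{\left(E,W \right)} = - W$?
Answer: $1235$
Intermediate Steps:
$x{\left(65,43 \right)} - \left(-2295 - -1017\right) = \left(-1\right) 43 - \left(-2295 - -1017\right) = -43 - \left(-2295 + 1017\right) = -43 - -1278 = -43 + 1278 = 1235$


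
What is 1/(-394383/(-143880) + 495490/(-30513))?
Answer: -133036680/1795675537 ≈ -0.074087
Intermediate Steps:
1/(-394383/(-143880) + 495490/(-30513)) = 1/(-394383*(-1/143880) + 495490*(-1/30513)) = 1/(11951/4360 - 495490/30513) = 1/(-1795675537/133036680) = -133036680/1795675537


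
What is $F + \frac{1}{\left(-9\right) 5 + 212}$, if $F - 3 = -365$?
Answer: $- \frac{60453}{167} \approx -361.99$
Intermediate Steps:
$F = -362$ ($F = 3 - 365 = -362$)
$F + \frac{1}{\left(-9\right) 5 + 212} = -362 + \frac{1}{\left(-9\right) 5 + 212} = -362 + \frac{1}{-45 + 212} = -362 + \frac{1}{167} = - \frac{60453}{167}$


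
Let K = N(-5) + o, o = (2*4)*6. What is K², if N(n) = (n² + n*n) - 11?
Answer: 7569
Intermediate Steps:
N(n) = -11 + 2*n² (N(n) = (n² + n²) - 11 = 2*n² - 11 = -11 + 2*n²)
o = 48 (o = 8*6 = 48)
K = 87 (K = (-11 + 2*(-5)²) + 48 = (-11 + 2*25) + 48 = (-11 + 50) + 48 = 39 + 48 = 87)
K² = 87² = 7569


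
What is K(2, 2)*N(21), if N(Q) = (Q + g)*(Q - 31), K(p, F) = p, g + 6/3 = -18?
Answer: -20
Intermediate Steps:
g = -20 (g = -2 - 18 = -20)
N(Q) = (-31 + Q)*(-20 + Q) (N(Q) = (Q - 20)*(Q - 31) = (-20 + Q)*(-31 + Q) = (-31 + Q)*(-20 + Q))
K(2, 2)*N(21) = 2*(620 + 21² - 51*21) = 2*(620 + 441 - 1071) = 2*(-10) = -20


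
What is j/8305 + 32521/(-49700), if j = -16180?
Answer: -214846581/82551700 ≈ -2.6026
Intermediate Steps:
j/8305 + 32521/(-49700) = -16180/8305 + 32521/(-49700) = -16180*1/8305 + 32521*(-1/49700) = -3236/1661 - 32521/49700 = -214846581/82551700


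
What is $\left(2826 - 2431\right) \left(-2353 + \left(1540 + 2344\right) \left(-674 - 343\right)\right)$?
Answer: $-1561190495$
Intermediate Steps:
$\left(2826 - 2431\right) \left(-2353 + \left(1540 + 2344\right) \left(-674 - 343\right)\right) = 395 \left(-2353 + 3884 \left(-1017\right)\right) = 395 \left(-2353 - 3950028\right) = 395 \left(-3952381\right) = -1561190495$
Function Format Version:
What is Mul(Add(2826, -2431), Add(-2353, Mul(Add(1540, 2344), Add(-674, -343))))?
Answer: -1561190495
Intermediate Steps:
Mul(Add(2826, -2431), Add(-2353, Mul(Add(1540, 2344), Add(-674, -343)))) = Mul(395, Add(-2353, Mul(3884, -1017))) = Mul(395, Add(-2353, -3950028)) = Mul(395, -3952381) = -1561190495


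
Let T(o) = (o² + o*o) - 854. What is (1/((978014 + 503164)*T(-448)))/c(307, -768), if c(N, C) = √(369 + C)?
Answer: -I*√399/236723417272188 ≈ -8.4381e-14*I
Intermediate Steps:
T(o) = -854 + 2*o² (T(o) = (o² + o²) - 854 = 2*o² - 854 = -854 + 2*o²)
(1/((978014 + 503164)*T(-448)))/c(307, -768) = (1/((978014 + 503164)*(-854 + 2*(-448)²)))/(√(369 - 768)) = (1/(1481178*(-854 + 2*200704)))/(√(-399)) = (1/(1481178*(-854 + 401408)))/((I*√399)) = ((1/1481178)/400554)*(-I*√399/399) = ((1/1481178)*(1/400554))*(-I*√399/399) = (-I*√399/399)/593291772612 = -I*√399/236723417272188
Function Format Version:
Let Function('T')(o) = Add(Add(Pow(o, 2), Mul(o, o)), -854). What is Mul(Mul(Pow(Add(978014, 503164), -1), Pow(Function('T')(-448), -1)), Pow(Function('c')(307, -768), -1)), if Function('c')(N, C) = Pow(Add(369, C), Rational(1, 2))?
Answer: Mul(Rational(-1, 236723417272188), I, Pow(399, Rational(1, 2))) ≈ Mul(-8.4381e-14, I)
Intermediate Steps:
Function('T')(o) = Add(-854, Mul(2, Pow(o, 2))) (Function('T')(o) = Add(Add(Pow(o, 2), Pow(o, 2)), -854) = Add(Mul(2, Pow(o, 2)), -854) = Add(-854, Mul(2, Pow(o, 2))))
Mul(Mul(Pow(Add(978014, 503164), -1), Pow(Function('T')(-448), -1)), Pow(Function('c')(307, -768), -1)) = Mul(Mul(Pow(Add(978014, 503164), -1), Pow(Add(-854, Mul(2, Pow(-448, 2))), -1)), Pow(Pow(Add(369, -768), Rational(1, 2)), -1)) = Mul(Mul(Pow(1481178, -1), Pow(Add(-854, Mul(2, 200704)), -1)), Pow(Pow(-399, Rational(1, 2)), -1)) = Mul(Mul(Rational(1, 1481178), Pow(Add(-854, 401408), -1)), Pow(Mul(I, Pow(399, Rational(1, 2))), -1)) = Mul(Mul(Rational(1, 1481178), Pow(400554, -1)), Mul(Rational(-1, 399), I, Pow(399, Rational(1, 2)))) = Mul(Mul(Rational(1, 1481178), Rational(1, 400554)), Mul(Rational(-1, 399), I, Pow(399, Rational(1, 2)))) = Mul(Rational(1, 593291772612), Mul(Rational(-1, 399), I, Pow(399, Rational(1, 2)))) = Mul(Rational(-1, 236723417272188), I, Pow(399, Rational(1, 2)))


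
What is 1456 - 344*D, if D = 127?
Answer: -42232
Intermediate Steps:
1456 - 344*D = 1456 - 344*127 = 1456 - 43688 = -42232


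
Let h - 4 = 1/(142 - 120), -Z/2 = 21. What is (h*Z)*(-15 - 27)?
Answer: 78498/11 ≈ 7136.2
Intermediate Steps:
Z = -42 (Z = -2*21 = -42)
h = 89/22 (h = 4 + 1/(142 - 120) = 4 + 1/22 = 89/22 ≈ 4.0455)
(h*Z)*(-15 - 27) = ((89/22)*(-42))*(-15 - 27) = -1869/11*(-42) = 78498/11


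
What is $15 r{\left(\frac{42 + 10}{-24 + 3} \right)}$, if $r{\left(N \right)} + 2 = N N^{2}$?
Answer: $- \frac{795650}{3087} \approx -257.74$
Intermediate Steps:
$r{\left(N \right)} = -2 + N^{3}$ ($r{\left(N \right)} = -2 + N N^{2} = -2 + N^{3}$)
$15 r{\left(\frac{42 + 10}{-24 + 3} \right)} = 15 \left(-2 + \left(\frac{42 + 10}{-24 + 3}\right)^{3}\right) = 15 \left(-2 + \left(\frac{52}{-21}\right)^{3}\right) = 15 \left(-2 + \left(52 \left(- \frac{1}{21}\right)\right)^{3}\right) = 15 \left(-2 + \left(- \frac{52}{21}\right)^{3}\right) = 15 \left(-2 - \frac{140608}{9261}\right) = 15 \left(- \frac{159130}{9261}\right) = - \frac{795650}{3087}$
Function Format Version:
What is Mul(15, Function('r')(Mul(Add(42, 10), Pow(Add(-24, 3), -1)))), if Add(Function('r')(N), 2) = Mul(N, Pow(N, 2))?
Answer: Rational(-795650, 3087) ≈ -257.74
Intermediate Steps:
Function('r')(N) = Add(-2, Pow(N, 3)) (Function('r')(N) = Add(-2, Mul(N, Pow(N, 2))) = Add(-2, Pow(N, 3)))
Mul(15, Function('r')(Mul(Add(42, 10), Pow(Add(-24, 3), -1)))) = Mul(15, Add(-2, Pow(Mul(Add(42, 10), Pow(Add(-24, 3), -1)), 3))) = Mul(15, Add(-2, Pow(Mul(52, Pow(-21, -1)), 3))) = Mul(15, Add(-2, Pow(Mul(52, Rational(-1, 21)), 3))) = Mul(15, Add(-2, Pow(Rational(-52, 21), 3))) = Mul(15, Add(-2, Rational(-140608, 9261))) = Mul(15, Rational(-159130, 9261)) = Rational(-795650, 3087)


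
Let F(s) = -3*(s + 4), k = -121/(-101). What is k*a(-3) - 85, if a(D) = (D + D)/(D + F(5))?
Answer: -42804/505 ≈ -84.760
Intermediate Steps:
k = 121/101 (k = -121*(-1/101) = 121/101 ≈ 1.1980)
F(s) = -12 - 3*s (F(s) = -3*(4 + s) = -12 - 3*s)
a(D) = 2*D/(-27 + D) (a(D) = (D + D)/(D + (-12 - 3*5)) = (2*D)/(D + (-12 - 15)) = (2*D)/(D - 27) = (2*D)/(-27 + D) = 2*D/(-27 + D))
k*a(-3) - 85 = 121*(2*(-3)/(-27 - 3))/101 - 85 = 121*(2*(-3)/(-30))/101 - 85 = 121*(2*(-3)*(-1/30))/101 - 85 = (121/101)*(1/5) - 85 = 121/505 - 85 = -42804/505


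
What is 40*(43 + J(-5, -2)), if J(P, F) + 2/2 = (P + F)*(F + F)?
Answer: 2800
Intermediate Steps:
J(P, F) = -1 + 2*F*(F + P) (J(P, F) = -1 + (P + F)*(F + F) = -1 + (F + P)*(2*F) = -1 + 2*F*(F + P))
40*(43 + J(-5, -2)) = 40*(43 + (-1 + 2*(-2)² + 2*(-2)*(-5))) = 40*(43 + (-1 + 2*4 + 20)) = 40*(43 + (-1 + 8 + 20)) = 40*(43 + 27) = 40*70 = 2800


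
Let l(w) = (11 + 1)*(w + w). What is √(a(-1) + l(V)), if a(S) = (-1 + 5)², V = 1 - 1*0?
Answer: 2*√10 ≈ 6.3246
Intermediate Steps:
V = 1 (V = 1 + 0 = 1)
l(w) = 24*w (l(w) = 12*(2*w) = 24*w)
a(S) = 16 (a(S) = 4² = 16)
√(a(-1) + l(V)) = √(16 + 24*1) = √(16 + 24) = √40 = 2*√10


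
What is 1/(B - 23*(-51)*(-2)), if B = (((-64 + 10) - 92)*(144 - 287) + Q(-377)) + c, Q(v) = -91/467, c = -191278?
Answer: -467/80672473 ≈ -5.7888e-6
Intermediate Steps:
Q(v) = -91/467 (Q(v) = -91*1/467 = -91/467)
B = -79576891/467 (B = (((-64 + 10) - 92)*(144 - 287) - 91/467) - 191278 = ((-54 - 92)*(-143) - 91/467) - 191278 = (-146*(-143) - 91/467) - 191278 = (20878 - 91/467) - 191278 = 9749935/467 - 191278 = -79576891/467 ≈ -1.7040e+5)
1/(B - 23*(-51)*(-2)) = 1/(-79576891/467 - 23*(-51)*(-2)) = 1/(-79576891/467 + 1173*(-2)) = 1/(-79576891/467 - 2346) = 1/(-80672473/467) = -467/80672473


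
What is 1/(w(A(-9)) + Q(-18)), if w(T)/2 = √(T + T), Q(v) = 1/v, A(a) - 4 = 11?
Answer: 18/38879 + 648*√30/38879 ≈ 0.091752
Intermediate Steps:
A(a) = 15 (A(a) = 4 + 11 = 15)
w(T) = 2*√2*√T (w(T) = 2*√(T + T) = 2*√(2*T) = 2*(√2*√T) = 2*√2*√T)
1/(w(A(-9)) + Q(-18)) = 1/(2*√2*√15 + 1/(-18)) = 1/(2*√30 - 1/18) = 1/(-1/18 + 2*√30)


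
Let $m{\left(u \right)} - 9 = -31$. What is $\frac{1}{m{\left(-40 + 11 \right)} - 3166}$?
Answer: $- \frac{1}{3188} \approx -0.00031368$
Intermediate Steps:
$m{\left(u \right)} = -22$ ($m{\left(u \right)} = 9 - 31 = -22$)
$\frac{1}{m{\left(-40 + 11 \right)} - 3166} = \frac{1}{-22 - 3166} = \frac{1}{-3188} = - \frac{1}{3188}$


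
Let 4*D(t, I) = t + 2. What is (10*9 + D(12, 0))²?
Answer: 34969/4 ≈ 8742.3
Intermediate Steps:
D(t, I) = ½ + t/4 (D(t, I) = (t + 2)/4 = (2 + t)/4 = ½ + t/4)
(10*9 + D(12, 0))² = (10*9 + (½ + (¼)*12))² = (90 + (½ + 3))² = (90 + 7/2)² = (187/2)² = 34969/4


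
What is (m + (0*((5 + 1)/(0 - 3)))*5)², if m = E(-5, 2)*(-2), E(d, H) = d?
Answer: 100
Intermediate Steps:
m = 10 (m = -5*(-2) = 10)
(m + (0*((5 + 1)/(0 - 3)))*5)² = (10 + (0*((5 + 1)/(0 - 3)))*5)² = (10 + (0*(6/(-3)))*5)² = (10 + (0*(6*(-⅓)))*5)² = (10 + (0*(-2))*5)² = (10 + 0*5)² = (10 + 0)² = 10² = 100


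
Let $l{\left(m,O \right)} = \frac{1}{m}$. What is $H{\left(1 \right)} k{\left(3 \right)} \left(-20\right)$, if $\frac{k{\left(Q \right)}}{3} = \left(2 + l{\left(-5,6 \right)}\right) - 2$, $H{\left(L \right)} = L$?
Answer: $12$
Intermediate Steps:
$k{\left(Q \right)} = - \frac{3}{5}$ ($k{\left(Q \right)} = 3 \left(\left(2 + \frac{1}{-5}\right) - 2\right) = 3 \left(\left(2 - \frac{1}{5}\right) - 2\right) = 3 \left(\frac{9}{5} - 2\right) = 3 \left(- \frac{1}{5}\right) = - \frac{3}{5}$)
$H{\left(1 \right)} k{\left(3 \right)} \left(-20\right) = 1 \left(- \frac{3}{5}\right) \left(-20\right) = \left(- \frac{3}{5}\right) \left(-20\right) = 12$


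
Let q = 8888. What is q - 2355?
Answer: 6533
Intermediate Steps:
q - 2355 = 8888 - 2355 = 6533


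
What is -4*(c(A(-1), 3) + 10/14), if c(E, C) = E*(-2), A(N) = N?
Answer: -76/7 ≈ -10.857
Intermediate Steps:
c(E, C) = -2*E
-4*(c(A(-1), 3) + 10/14) = -4*(-2*(-1) + 10/14) = -4*(2 + 10*(1/14)) = -4*(2 + 5/7) = -4*19/7 = -76/7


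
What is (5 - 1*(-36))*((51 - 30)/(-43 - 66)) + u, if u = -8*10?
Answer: -9581/109 ≈ -87.899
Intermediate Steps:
u = -80
(5 - 1*(-36))*((51 - 30)/(-43 - 66)) + u = (5 - 1*(-36))*((51 - 30)/(-43 - 66)) - 80 = (5 + 36)*(21/(-109)) - 80 = 41*(21*(-1/109)) - 80 = 41*(-21/109) - 80 = -861/109 - 80 = -9581/109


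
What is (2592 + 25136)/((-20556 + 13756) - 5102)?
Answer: -13864/5951 ≈ -2.3297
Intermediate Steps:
(2592 + 25136)/((-20556 + 13756) - 5102) = 27728/(-6800 - 5102) = 27728/(-11902) = 27728*(-1/11902) = -13864/5951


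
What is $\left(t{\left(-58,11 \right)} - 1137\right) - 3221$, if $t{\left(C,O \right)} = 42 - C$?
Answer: $-4258$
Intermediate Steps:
$\left(t{\left(-58,11 \right)} - 1137\right) - 3221 = \left(\left(42 - -58\right) - 1137\right) - 3221 = \left(\left(42 + 58\right) - 1137\right) - 3221 = \left(100 - 1137\right) - 3221 = -1037 - 3221 = -4258$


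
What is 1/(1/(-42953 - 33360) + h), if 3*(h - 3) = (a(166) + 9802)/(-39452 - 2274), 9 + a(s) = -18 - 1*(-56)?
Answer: 3184236238/9302589287 ≈ 0.34230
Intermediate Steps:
a(s) = 29 (a(s) = -9 + (-18 - 1*(-56)) = -9 + (-18 + 56) = -9 + 38 = 29)
h = 121901/41726 (h = 3 + ((29 + 9802)/(-39452 - 2274))/3 = 3 + (9831/(-41726))/3 = 3 + (9831*(-1/41726))/3 = 3 + (⅓)*(-9831/41726) = 3 - 3277/41726 = 121901/41726 ≈ 2.9215)
1/(1/(-42953 - 33360) + h) = 1/(1/(-42953 - 33360) + 121901/41726) = 1/(1/(-76313) + 121901/41726) = 1/(-1/76313 + 121901/41726) = 1/(9302589287/3184236238) = 3184236238/9302589287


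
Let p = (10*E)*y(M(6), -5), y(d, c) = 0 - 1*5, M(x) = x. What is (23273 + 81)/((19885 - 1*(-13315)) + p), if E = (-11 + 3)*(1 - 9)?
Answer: 11677/15000 ≈ 0.77847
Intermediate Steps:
E = 64 (E = -8*(-8) = 64)
y(d, c) = -5 (y(d, c) = 0 - 5 = -5)
p = -3200 (p = (10*64)*(-5) = 640*(-5) = -3200)
(23273 + 81)/((19885 - 1*(-13315)) + p) = (23273 + 81)/((19885 - 1*(-13315)) - 3200) = 23354/((19885 + 13315) - 3200) = 23354/(33200 - 3200) = 23354/30000 = 23354*(1/30000) = 11677/15000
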